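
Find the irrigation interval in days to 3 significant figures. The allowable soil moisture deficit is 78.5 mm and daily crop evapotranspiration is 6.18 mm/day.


Approach: apply the irrigation interval relation, interval = SMD / ETc.
interval = 78.5 / 6.18 = 12.7 days
Therefore the irrigation interval = 12.7 days.


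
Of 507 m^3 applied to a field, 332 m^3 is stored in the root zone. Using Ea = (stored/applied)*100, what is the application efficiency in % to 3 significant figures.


Ea = (332/507)*100 = 65.5 %
Therefore the application efficiency = 65.5 %.


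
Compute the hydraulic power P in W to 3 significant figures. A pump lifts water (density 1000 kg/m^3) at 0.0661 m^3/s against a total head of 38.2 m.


Approach: apply the hydraulic power relation, P = rho*g*Q*H.
P = 1000 * 9.81 * 0.0661 * 38.2 = 24800 W
Therefore the hydraulic power P = 24800 W.


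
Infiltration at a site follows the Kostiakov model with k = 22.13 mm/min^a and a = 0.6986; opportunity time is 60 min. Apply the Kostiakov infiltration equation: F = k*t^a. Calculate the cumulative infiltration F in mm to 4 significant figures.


F = 22.13 * 60^0.6986 = 386.5 mm
Therefore the cumulative infiltration F = 386.5 mm.


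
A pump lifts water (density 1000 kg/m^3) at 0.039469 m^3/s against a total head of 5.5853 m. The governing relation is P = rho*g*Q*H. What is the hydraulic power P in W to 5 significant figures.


P = 1000 * 9.81 * 0.039469 * 5.5853 = 2162.6 W
Therefore the hydraulic power P = 2162.6 W.


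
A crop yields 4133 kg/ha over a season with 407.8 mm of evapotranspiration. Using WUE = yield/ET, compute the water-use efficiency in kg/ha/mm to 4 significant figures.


WUE = 4133 / 407.8 = 10.13 kg/ha/mm
Therefore the water-use efficiency = 10.13 kg/ha/mm.


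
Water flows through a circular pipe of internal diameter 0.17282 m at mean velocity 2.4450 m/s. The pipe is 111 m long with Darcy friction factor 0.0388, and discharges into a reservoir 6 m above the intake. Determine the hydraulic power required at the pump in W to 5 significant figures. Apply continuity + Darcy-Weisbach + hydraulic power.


Approach: apply continuity + Darcy-Weisbach + hydraulic power, Q = A*v; hf = f*(L/D)*(v^2/(2g)); H = static + hf; P = rho*g*Q*H.
Step 1 — flow rate (continuity, Q = A*v):
  A = pi*(0.17282/2)^2 = 0.02345729 m^2
  Q = 0.02345729 * 2.4450 = 0.05735308 m^3/s
Step 2 — friction head loss (Darcy-Weisbach):
  hf = 0.0388 * (111/0.17282) * (2.4450^2 / (2*9.81))
  hf = 7.593105 m
Step 3 — total head: H = 6 + 7.593105 = 13.59311 m
Step 4 — hydraulic power (P = rho*g*Q*H):
  P = 1000 * 9.81 * 0.05735308 * 13.59311 = 7647.9 W
Therefore the hydraulic power required at the pump = 7647.9 W.


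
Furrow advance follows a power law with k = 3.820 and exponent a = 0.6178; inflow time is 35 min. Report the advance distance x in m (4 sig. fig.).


Approach: apply the power-law advance function, x = k*t^a.
x = 3.820 * 35^0.6178 = 34.35 m
Therefore the advance distance x = 34.35 m.


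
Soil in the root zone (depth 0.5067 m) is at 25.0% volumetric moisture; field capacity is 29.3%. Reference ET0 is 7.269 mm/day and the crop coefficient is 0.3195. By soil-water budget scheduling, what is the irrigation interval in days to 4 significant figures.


Approach: apply soil-water budget scheduling, SMD = (FC-theta)/100*depth*1000; ETc = ET0*Kc; interval = SMD/ETc.
Step 1 — soil moisture deficit:
  SMD = (29.3 - 25.0)/100 * 0.5067 * 1000 = 21.7881 mm
Step 2 — daily crop ET (ETc = ET0*Kc):
  ETc = 7.269 * 0.3195 = 2.32245 mm/day
Step 3 — irrigation interval (SMD/ETc):
  interval = 21.7881 / 2.32245 = 9.382 days
Therefore the irrigation interval = 9.382 days.


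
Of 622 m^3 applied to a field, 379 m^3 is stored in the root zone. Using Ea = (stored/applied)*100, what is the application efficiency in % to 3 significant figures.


Ea = (379/622)*100 = 60.9 %
Therefore the application efficiency = 60.9 %.


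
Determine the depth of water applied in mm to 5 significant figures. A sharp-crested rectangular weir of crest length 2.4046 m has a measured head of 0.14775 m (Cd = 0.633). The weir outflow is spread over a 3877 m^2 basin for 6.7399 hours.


Approach: apply the rectangular weir equation with a volume-to-depth conversion, Q = (2/3)*Cd*L*sqrt(2g)*H^1.5; d = Q*t/A * 1000.
Step 1 — weir discharge:
  Q = (2/3)*0.633*2.4046*sqrt(2*9.81)*0.14775^1.5 = 0.2552678 m^3/s
Step 2 — volume: V = 0.2552678 * 6.7399*3600 = 6193.726 m^3
Step 3 — depth: d = V/A * 1000 = 6193.726/3877 * 1000 = 1597.6 mm
Therefore the depth of water applied = 1597.6 mm.


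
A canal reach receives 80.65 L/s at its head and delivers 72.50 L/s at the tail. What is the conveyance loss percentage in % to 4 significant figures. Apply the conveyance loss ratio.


Approach: apply the conveyance loss ratio, loss% = ((Q_head - Q_tail)/Q_head)*100.
loss = ((80.65 - 72.50)/80.65)*100 = 10.11 %
Therefore the conveyance loss percentage = 10.11 %.


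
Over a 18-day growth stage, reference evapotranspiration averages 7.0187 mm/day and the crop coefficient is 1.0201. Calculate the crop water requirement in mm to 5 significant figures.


Approach: apply the crop water requirement relation, CWR = ET0 * Kc * days.
CWR = 7.0187 * 1.0201 * 18 = 128.88 mm
Therefore the crop water requirement = 128.88 mm.


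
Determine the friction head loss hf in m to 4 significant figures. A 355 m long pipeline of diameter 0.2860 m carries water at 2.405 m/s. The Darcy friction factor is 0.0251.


Approach: apply the Darcy-Weisbach equation, hf = f*(L/D)*(v^2/(2g)).
hf = 0.0251 * (355/0.2860) * (2.405^2 / (2*9.81))
hf = 9.185 m
Therefore the friction head loss hf = 9.185 m.


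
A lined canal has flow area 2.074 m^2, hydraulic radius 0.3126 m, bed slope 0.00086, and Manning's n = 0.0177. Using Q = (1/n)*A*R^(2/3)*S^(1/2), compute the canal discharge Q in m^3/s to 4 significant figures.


Q = (1/0.0177) * 2.074 * 0.3126^(2/3) * 0.00086^(1/2) = 1.583 m^3/s
Therefore the canal discharge Q = 1.583 m^3/s.


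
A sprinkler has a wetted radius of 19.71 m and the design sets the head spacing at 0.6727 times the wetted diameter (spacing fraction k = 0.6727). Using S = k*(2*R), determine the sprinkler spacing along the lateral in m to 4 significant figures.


S = 0.6727 * (2 * 19.71) = 26.52 m
Therefore the sprinkler spacing along the lateral = 26.52 m.


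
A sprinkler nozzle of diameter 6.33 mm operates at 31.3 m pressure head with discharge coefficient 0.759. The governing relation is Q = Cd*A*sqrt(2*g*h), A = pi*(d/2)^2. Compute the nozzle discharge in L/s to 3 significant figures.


A = pi*(6.33e-3/2)^2 = 3.1470e-05 m^2
Q = 0.759 * 3.1470e-05 * sqrt(2*9.81*31.3) * 1000 = 0.592 L/s
Therefore the nozzle discharge = 0.592 L/s.


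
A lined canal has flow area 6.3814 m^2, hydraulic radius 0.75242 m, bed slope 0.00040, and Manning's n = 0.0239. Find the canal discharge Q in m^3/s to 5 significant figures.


Approach: apply Manning's equation, Q = (1/n)*A*R^(2/3)*S^(1/2).
Q = (1/0.0239) * 6.3814 * 0.75242^(2/3) * 0.00040^(1/2) = 4.4176 m^3/s
Therefore the canal discharge Q = 4.4176 m^3/s.


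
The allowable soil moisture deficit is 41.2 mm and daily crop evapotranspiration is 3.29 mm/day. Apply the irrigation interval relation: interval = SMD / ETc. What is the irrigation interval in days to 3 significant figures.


interval = 41.2 / 3.29 = 12.5 days
Therefore the irrigation interval = 12.5 days.


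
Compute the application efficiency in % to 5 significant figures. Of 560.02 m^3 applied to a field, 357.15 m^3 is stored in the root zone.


Approach: apply the application efficiency ratio, Ea = (stored/applied)*100.
Ea = (357.15/560.02)*100 = 63.775 %
Therefore the application efficiency = 63.775 %.


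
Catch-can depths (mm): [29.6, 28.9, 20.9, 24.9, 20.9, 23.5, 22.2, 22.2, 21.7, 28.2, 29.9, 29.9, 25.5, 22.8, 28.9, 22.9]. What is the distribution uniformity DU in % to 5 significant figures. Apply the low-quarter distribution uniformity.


Approach: apply the low-quarter distribution uniformity, DU = (mean of lowest quarter of readings / overall mean)*100.
sorted lowest 4 of 16: [20.9, 20.9, 21.7, 22.2] -> mean = 21.42500 mm
overall mean = 25.18125 mm
DU = (21.42500/25.18125)*100 = 85.083 %
Therefore the distribution uniformity DU = 85.083 %.


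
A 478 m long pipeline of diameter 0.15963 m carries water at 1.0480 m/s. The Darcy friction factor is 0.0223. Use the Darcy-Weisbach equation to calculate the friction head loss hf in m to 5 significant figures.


Approach: apply the Darcy-Weisbach equation, hf = f*(L/D)*(v^2/(2g)).
hf = 0.0223 * (478/0.15963) * (1.0480^2 / (2*9.81))
hf = 3.7380 m
Therefore the friction head loss hf = 3.7380 m.


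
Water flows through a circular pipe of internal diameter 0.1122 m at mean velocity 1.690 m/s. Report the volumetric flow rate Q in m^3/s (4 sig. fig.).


Approach: apply the continuity equation for pipe flow, Q = A * v with A = pi*(D/2)^2.
A = pi*(0.1122/2)^2 = 0.00988725 m^2
Q = 0.00988725 * 1.690 = 0.01671 m^3/s
Therefore the volumetric flow rate Q = 0.01671 m^3/s.


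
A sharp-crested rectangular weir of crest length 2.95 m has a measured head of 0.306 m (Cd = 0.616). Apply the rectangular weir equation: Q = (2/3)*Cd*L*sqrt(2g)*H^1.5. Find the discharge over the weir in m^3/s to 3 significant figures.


Q = (2/3)*0.616*2.95*sqrt(2*9.81)*0.306^1.5 = 0.908 m^3/s
Therefore the discharge over the weir = 0.908 m^3/s.


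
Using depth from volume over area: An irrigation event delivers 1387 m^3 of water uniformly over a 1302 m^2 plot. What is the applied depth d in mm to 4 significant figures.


Approach: apply depth from volume over area, d = (V/A)*1000.
d = (1387 / 1302) * 1000 = 1065 mm
Therefore the applied depth d = 1065 mm.


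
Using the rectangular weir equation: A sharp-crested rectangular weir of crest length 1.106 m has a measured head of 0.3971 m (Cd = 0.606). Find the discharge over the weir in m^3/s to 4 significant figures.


Approach: apply the rectangular weir equation, Q = (2/3)*Cd*L*sqrt(2g)*H^1.5.
Q = (2/3)*0.606*1.106*sqrt(2*9.81)*0.3971^1.5 = 0.4953 m^3/s
Therefore the discharge over the weir = 0.4953 m^3/s.


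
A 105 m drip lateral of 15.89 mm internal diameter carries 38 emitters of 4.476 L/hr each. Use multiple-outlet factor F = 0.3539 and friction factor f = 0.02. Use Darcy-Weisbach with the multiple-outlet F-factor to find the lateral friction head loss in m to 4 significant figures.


Approach: apply Darcy-Weisbach with the multiple-outlet F-factor, Q = n*q/(3600*1000) m^3/s; v = Q/A; hf = F*f*(L/D)*(v^2/(2g)).
Q = 38*4.476/(3600*1000) = 4.72467e-05 m^3/s
A = pi*(15.89e-3/2)^2 = 1.98307e-04 m^2, so v = Q/A = 0.238250 m/s
hf = 0.3539*0.02*(105/0.01589)*(0.238250^2/(2*9.81)) = 0.1353 m
Therefore the lateral friction head loss = 0.1353 m.


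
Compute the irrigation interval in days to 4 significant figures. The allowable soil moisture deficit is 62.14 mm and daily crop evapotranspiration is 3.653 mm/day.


Approach: apply the irrigation interval relation, interval = SMD / ETc.
interval = 62.14 / 3.653 = 17.01 days
Therefore the irrigation interval = 17.01 days.


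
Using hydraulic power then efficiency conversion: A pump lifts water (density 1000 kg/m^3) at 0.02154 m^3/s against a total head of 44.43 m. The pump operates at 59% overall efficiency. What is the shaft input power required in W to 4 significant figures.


Approach: apply hydraulic power then efficiency conversion, P = rho*g*Q*H; P_in = P/eta.
Step 1 — hydraulic power (P = rho*g*Q*H):
  P = 1000 * 9.81 * 0.02154 * 44.43 = 9388.39 W
Step 2 — input power: P_in = P/eta = 9388.39 / 0.59 = 15910 W
Therefore the shaft input power required = 15910 W.


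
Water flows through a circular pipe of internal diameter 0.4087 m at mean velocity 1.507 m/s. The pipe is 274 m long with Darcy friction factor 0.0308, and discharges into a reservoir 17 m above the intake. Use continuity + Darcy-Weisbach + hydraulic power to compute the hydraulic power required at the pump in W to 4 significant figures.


Approach: apply continuity + Darcy-Weisbach + hydraulic power, Q = A*v; hf = f*(L/D)*(v^2/(2g)); H = static + hf; P = rho*g*Q*H.
Step 1 — flow rate (continuity, Q = A*v):
  A = pi*(0.4087/2)^2 = 0.131190 m^2
  Q = 0.131190 * 1.507 = 0.197703 m^3/s
Step 2 — friction head loss (Darcy-Weisbach):
  hf = 0.0308 * (274/0.4087) * (1.507^2 / (2*9.81))
  hf = 2.39014 m
Step 3 — total head: H = 17 + 2.39014 = 19.3901 m
Step 4 — hydraulic power (P = rho*g*Q*H):
  P = 1000 * 9.81 * 0.197703 * 19.3901 = 37610 W
Therefore the hydraulic power required at the pump = 37610 W.


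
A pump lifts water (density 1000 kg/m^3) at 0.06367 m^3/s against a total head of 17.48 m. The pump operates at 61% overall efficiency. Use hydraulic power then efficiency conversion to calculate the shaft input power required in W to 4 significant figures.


Approach: apply hydraulic power then efficiency conversion, P = rho*g*Q*H; P_in = P/eta.
Step 1 — hydraulic power (P = rho*g*Q*H):
  P = 1000 * 9.81 * 0.06367 * 17.48 = 10918.1 W
Step 2 — input power: P_in = P/eta = 10918.1 / 0.61 = 17900 W
Therefore the shaft input power required = 17900 W.


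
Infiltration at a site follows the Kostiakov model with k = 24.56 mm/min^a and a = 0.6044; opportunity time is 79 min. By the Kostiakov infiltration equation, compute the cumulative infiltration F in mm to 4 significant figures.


Approach: apply the Kostiakov infiltration equation, F = k*t^a.
F = 24.56 * 79^0.6044 = 344.5 mm
Therefore the cumulative infiltration F = 344.5 mm.


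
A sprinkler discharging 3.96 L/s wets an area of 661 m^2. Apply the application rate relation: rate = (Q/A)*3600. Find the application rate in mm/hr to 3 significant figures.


rate = (3.96 / 661) * 3600 = 21.6 mm/hr
Therefore the application rate = 21.6 mm/hr.


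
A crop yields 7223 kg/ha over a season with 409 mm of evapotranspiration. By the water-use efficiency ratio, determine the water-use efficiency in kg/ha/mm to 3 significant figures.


Approach: apply the water-use efficiency ratio, WUE = yield/ET.
WUE = 7223 / 409 = 17.7 kg/ha/mm
Therefore the water-use efficiency = 17.7 kg/ha/mm.


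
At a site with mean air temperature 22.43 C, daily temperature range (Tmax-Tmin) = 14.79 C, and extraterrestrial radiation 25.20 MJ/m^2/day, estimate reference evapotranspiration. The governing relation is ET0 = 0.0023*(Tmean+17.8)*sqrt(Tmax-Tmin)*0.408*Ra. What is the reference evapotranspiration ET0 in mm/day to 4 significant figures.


ET0 = 0.0023*(22.43+17.8)*sqrt(14.79)*0.408*25.20 = 3.659 mm/day
Therefore the reference evapotranspiration ET0 = 3.659 mm/day.


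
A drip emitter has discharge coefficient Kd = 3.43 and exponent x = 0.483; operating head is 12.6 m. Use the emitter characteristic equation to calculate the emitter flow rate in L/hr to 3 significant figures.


Approach: apply the emitter characteristic equation, q = Kd * h^x.
q = 3.43 * 12.6^0.483 = 11.7 L/hr
Therefore the emitter flow rate = 11.7 L/hr.


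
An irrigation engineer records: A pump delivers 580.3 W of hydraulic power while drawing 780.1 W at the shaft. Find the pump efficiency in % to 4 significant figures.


Approach: apply the efficiency ratio, eta = (P_out/P_in)*100.
eta = (580.3 / 780.1) * 100 = 74.39 %
Therefore the pump efficiency = 74.39 %.


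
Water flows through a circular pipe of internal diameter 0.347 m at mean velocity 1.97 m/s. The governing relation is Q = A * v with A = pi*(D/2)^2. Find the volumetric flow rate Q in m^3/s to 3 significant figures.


A = pi*(0.347/2)^2 = 0.094569 m^2
Q = 0.094569 * 1.97 = 0.186 m^3/s
Therefore the volumetric flow rate Q = 0.186 m^3/s.


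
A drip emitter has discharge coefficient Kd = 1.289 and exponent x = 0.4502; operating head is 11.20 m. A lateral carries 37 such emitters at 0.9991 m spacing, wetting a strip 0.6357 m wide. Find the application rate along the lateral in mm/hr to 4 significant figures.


Approach: apply the emitter equation with a lateral mass balance, q = Kd*h^x; Q = n*q; rate = Q/(n*spacing*width).
Step 1 — single emitter flow (q = Kd*h^x):
  q = 1.289 * 11.20^0.4502 = 3.82482 L/hr
Step 2 — total lateral flow: Q = 37 * 3.82482 = 141.518 L/hr
Step 3 — wetted area: A = 37 * 0.9991 * 0.6357 = 23.4997 m^2
Step 4 — application rate: Q/A = 141.518/23.4997 = 6.022 mm/hr
Therefore the application rate along the lateral = 6.022 mm/hr.


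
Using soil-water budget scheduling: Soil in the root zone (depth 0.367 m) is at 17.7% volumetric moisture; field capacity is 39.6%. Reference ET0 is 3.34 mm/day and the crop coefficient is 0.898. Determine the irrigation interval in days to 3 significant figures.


Approach: apply soil-water budget scheduling, SMD = (FC-theta)/100*depth*1000; ETc = ET0*Kc; interval = SMD/ETc.
Step 1 — soil moisture deficit:
  SMD = (39.6 - 17.7)/100 * 0.367 * 1000 = 80.373 mm
Step 2 — daily crop ET (ETc = ET0*Kc):
  ETc = 3.34 * 0.898 = 2.9993 mm/day
Step 3 — irrigation interval (SMD/ETc):
  interval = 80.373 / 2.9993 = 26.8 days
Therefore the irrigation interval = 26.8 days.


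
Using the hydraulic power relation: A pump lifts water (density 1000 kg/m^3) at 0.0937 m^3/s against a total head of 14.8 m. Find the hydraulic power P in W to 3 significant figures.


Approach: apply the hydraulic power relation, P = rho*g*Q*H.
P = 1000 * 9.81 * 0.0937 * 14.8 = 13600 W
Therefore the hydraulic power P = 13600 W.


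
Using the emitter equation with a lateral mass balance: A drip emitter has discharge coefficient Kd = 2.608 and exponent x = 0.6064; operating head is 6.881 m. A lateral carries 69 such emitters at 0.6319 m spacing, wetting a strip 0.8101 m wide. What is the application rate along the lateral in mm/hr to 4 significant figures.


Approach: apply the emitter equation with a lateral mass balance, q = Kd*h^x; Q = n*q; rate = Q/(n*spacing*width).
Step 1 — single emitter flow (q = Kd*h^x):
  q = 2.608 * 6.881^0.6064 = 8.39962 L/hr
Step 2 — total lateral flow: Q = 69 * 8.39962 = 579.574 L/hr
Step 3 — wetted area: A = 69 * 0.6319 * 0.8101 = 35.3213 m^2
Step 4 — application rate: Q/A = 579.574/35.3213 = 16.41 mm/hr
Therefore the application rate along the lateral = 16.41 mm/hr.


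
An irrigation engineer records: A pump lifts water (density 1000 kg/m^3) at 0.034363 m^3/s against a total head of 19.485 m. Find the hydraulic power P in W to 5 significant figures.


Approach: apply the hydraulic power relation, P = rho*g*Q*H.
P = 1000 * 9.81 * 0.034363 * 19.485 = 6568.4 W
Therefore the hydraulic power P = 6568.4 W.


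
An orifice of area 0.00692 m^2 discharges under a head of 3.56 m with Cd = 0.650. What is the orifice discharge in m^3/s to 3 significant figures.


Approach: apply the orifice equation, Q = Cd*A*sqrt(2*g*h).
Q = 0.650 * 0.00692 * sqrt(2*9.81*3.56) = 0.0376 m^3/s
Therefore the orifice discharge = 0.0376 m^3/s.


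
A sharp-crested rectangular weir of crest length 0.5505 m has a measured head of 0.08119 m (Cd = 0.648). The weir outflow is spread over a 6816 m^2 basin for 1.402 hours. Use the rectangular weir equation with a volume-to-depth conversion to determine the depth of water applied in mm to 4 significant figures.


Approach: apply the rectangular weir equation with a volume-to-depth conversion, Q = (2/3)*Cd*L*sqrt(2g)*H^1.5; d = Q*t/A * 1000.
Step 1 — weir discharge:
  Q = (2/3)*0.648*0.5505*sqrt(2*9.81)*0.08119^1.5 = 0.0243694 m^3/s
Step 2 — volume: V = 0.0243694 * 1.402*3600 = 122.997 m^3
Step 3 — depth: d = V/A * 1000 = 122.997/6816 * 1000 = 18.05 mm
Therefore the depth of water applied = 18.05 mm.


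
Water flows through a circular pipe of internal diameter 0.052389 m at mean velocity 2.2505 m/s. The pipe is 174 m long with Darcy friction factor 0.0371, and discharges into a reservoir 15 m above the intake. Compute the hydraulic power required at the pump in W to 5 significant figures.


Approach: apply continuity + Darcy-Weisbach + hydraulic power, Q = A*v; hf = f*(L/D)*(v^2/(2g)); H = static + hf; P = rho*g*Q*H.
Step 1 — flow rate (continuity, Q = A*v):
  A = pi*(0.052389/2)^2 = 0.002155610 m^2
  Q = 0.002155610 * 2.2505 = 0.004851199 m^3/s
Step 2 — friction head loss (Darcy-Weisbach):
  hf = 0.0371 * (174/0.052389) * (2.2505^2 / (2*9.81))
  hf = 31.80842 m
Step 3 — total head: H = 15 + 31.80842 = 46.80842 m
Step 4 — hydraulic power (P = rho*g*Q*H):
  P = 1000 * 9.81 * 0.004851199 * 46.80842 = 2227.6 W
Therefore the hydraulic power required at the pump = 2227.6 W.


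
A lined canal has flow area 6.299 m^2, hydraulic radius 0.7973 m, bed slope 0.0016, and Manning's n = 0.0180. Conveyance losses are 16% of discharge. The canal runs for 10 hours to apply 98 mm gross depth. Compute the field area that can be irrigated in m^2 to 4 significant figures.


Approach: apply Manning's equation with a conveyance and depth budget, Q = (1/n)*A*R^(2/3)*S^(1/2); Q_field = Q*(1-loss); Area = Q_field*t/(d/1000).
Step 1 — canal discharge (Manning's equation):
  Q = (1/0.0180) * 6.299 * 0.7973^(2/3) * 0.0016^(1/2) = 12.0358 m^3/s
Step 2 — delivered flow: Q_field = 12.0358*(1 - 16/100) = 10.1100 m^3/s
Step 3 — volume delivered: V = 10.1100 * 10*3600 = 363961 m^3
Step 4 — area served: A = V / (depth/1000) = 363961 / 0.098 = 3714000 m^2
Therefore the field area that can be irrigated = 3714000 m^2.


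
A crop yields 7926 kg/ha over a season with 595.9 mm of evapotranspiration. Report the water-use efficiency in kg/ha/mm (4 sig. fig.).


Approach: apply the water-use efficiency ratio, WUE = yield/ET.
WUE = 7926 / 595.9 = 13.30 kg/ha/mm
Therefore the water-use efficiency = 13.30 kg/ha/mm.


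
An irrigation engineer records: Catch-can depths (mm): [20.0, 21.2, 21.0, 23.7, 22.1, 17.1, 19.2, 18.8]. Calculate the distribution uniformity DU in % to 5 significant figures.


Approach: apply the low-quarter distribution uniformity, DU = (mean of lowest quarter of readings / overall mean)*100.
sorted lowest 2 of 8: [17.1, 18.8] -> mean = 17.95000 mm
overall mean = 20.38750 mm
DU = (17.95000/20.38750)*100 = 88.044 %
Therefore the distribution uniformity DU = 88.044 %.


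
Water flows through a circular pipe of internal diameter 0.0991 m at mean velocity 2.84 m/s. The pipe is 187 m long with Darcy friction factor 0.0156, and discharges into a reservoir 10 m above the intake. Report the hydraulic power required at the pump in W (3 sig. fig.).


Approach: apply continuity + Darcy-Weisbach + hydraulic power, Q = A*v; hf = f*(L/D)*(v^2/(2g)); H = static + hf; P = rho*g*Q*H.
Step 1 — flow rate (continuity, Q = A*v):
  A = pi*(0.0991/2)^2 = 0.0077132 m^2
  Q = 0.0077132 * 2.84 = 0.021906 m^3/s
Step 2 — friction head loss (Darcy-Weisbach):
  hf = 0.0156 * (187/0.0991) * (2.84^2 / (2*9.81))
  hf = 12.101 m
Step 3 — total head: H = 10 + 12.101 = 22.101 m
Step 4 — hydraulic power (P = rho*g*Q*H):
  P = 1000 * 9.81 * 0.021906 * 22.101 = 4750 W
Therefore the hydraulic power required at the pump = 4750 W.


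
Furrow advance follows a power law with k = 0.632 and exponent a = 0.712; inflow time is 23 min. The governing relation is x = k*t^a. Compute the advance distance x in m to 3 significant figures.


x = 0.632 * 23^0.712 = 5.89 m
Therefore the advance distance x = 5.89 m.


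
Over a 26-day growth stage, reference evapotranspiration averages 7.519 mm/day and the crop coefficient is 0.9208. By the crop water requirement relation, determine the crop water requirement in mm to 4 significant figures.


Approach: apply the crop water requirement relation, CWR = ET0 * Kc * days.
CWR = 7.519 * 0.9208 * 26 = 180.0 mm
Therefore the crop water requirement = 180.0 mm.


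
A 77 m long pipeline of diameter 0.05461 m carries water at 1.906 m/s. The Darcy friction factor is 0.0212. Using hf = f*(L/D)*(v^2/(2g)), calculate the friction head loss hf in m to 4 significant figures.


hf = 0.0212 * (77/0.05461) * (1.906^2 / (2*9.81))
hf = 5.535 m
Therefore the friction head loss hf = 5.535 m.


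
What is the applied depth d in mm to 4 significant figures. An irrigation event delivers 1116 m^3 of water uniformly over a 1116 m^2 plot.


Approach: apply depth from volume over area, d = (V/A)*1000.
d = (1116 / 1116) * 1000 = 1000 mm
Therefore the applied depth d = 1000 mm.


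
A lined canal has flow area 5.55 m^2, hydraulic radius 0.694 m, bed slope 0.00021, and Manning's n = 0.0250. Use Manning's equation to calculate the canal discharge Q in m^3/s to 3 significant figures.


Approach: apply Manning's equation, Q = (1/n)*A*R^(2/3)*S^(1/2).
Q = (1/0.0250) * 5.55 * 0.694^(2/3) * 0.00021^(1/2) = 2.52 m^3/s
Therefore the canal discharge Q = 2.52 m^3/s.


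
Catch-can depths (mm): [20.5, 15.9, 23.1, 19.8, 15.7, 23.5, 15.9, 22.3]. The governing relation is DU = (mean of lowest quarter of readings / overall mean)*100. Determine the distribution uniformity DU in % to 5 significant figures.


sorted lowest 2 of 8: [15.7, 15.9] -> mean = 15.80000 mm
overall mean = 19.58750 mm
DU = (15.80000/19.58750)*100 = 80.664 %
Therefore the distribution uniformity DU = 80.664 %.


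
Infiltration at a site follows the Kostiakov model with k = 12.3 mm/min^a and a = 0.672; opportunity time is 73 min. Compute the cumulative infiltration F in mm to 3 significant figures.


Approach: apply the Kostiakov infiltration equation, F = k*t^a.
F = 12.3 * 73^0.672 = 220 mm
Therefore the cumulative infiltration F = 220 mm.


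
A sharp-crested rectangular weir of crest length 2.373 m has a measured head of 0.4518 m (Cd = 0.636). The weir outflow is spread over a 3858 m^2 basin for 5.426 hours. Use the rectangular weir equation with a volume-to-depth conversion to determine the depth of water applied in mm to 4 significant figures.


Approach: apply the rectangular weir equation with a volume-to-depth conversion, Q = (2/3)*Cd*L*sqrt(2g)*H^1.5; d = Q*t/A * 1000.
Step 1 — weir discharge:
  Q = (2/3)*0.636*2.373*sqrt(2*9.81)*0.4518^1.5 = 1.35342 m^3/s
Step 2 — volume: V = 1.35342 * 5.426*3600 = 26437.2 m^3
Step 3 — depth: d = V/A * 1000 = 26437.2/3858 * 1000 = 6853 mm
Therefore the depth of water applied = 6853 mm.


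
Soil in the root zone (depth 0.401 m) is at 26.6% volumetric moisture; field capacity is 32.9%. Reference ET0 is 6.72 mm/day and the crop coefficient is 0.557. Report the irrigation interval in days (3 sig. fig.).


Approach: apply soil-water budget scheduling, SMD = (FC-theta)/100*depth*1000; ETc = ET0*Kc; interval = SMD/ETc.
Step 1 — soil moisture deficit:
  SMD = (32.9 - 26.6)/100 * 0.401 * 1000 = 25.263 mm
Step 2 — daily crop ET (ETc = ET0*Kc):
  ETc = 6.72 * 0.557 = 3.7430 mm/day
Step 3 — irrigation interval (SMD/ETc):
  interval = 25.263 / 3.7430 = 6.75 days
Therefore the irrigation interval = 6.75 days.


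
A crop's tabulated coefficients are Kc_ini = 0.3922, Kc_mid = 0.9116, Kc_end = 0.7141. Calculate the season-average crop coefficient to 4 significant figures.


Approach: apply a simple seasonal average, Kc_avg = (Kc_ini + Kc_mid + Kc_end)/3.
Kc_avg = (0.3922 + 0.9116 + 0.7141)/3 = 0.6726
Therefore the season-average crop coefficient = 0.6726.


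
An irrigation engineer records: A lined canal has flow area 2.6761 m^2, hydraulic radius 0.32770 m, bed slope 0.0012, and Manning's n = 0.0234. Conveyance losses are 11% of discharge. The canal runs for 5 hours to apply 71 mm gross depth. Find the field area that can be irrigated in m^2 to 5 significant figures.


Approach: apply Manning's equation with a conveyance and depth budget, Q = (1/n)*A*R^(2/3)*S^(1/2); Q_field = Q*(1-loss); Area = Q_field*t/(d/1000).
Step 1 — canal discharge (Manning's equation):
  Q = (1/0.0234) * 2.6761 * 0.32770^(2/3) * 0.0012^(1/2) = 1.883048 m^3/s
Step 2 — delivered flow: Q_field = 1.883048*(1 - 11/100) = 1.675913 m^3/s
Step 3 — volume delivered: V = 1.675913 * 5*3600 = 30166.43 m^3
Step 4 — area served: A = V / (depth/1000) = 30166.43 / 0.071 = 424880 m^2
Therefore the field area that can be irrigated = 424880 m^2.


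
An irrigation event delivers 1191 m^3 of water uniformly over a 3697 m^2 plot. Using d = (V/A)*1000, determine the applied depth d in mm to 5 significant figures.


d = (1191 / 3697) * 1000 = 322.15 mm
Therefore the applied depth d = 322.15 mm.


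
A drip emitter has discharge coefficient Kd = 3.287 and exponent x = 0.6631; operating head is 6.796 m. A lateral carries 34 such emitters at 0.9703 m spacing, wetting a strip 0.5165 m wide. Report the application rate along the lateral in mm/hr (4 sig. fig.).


Approach: apply the emitter equation with a lateral mass balance, q = Kd*h^x; Q = n*q; rate = Q/(n*spacing*width).
Step 1 — single emitter flow (q = Kd*h^x):
  q = 3.287 * 6.796^0.6631 = 11.7130 L/hr
Step 2 — total lateral flow: Q = 34 * 11.7130 = 398.241 L/hr
Step 3 — wetted area: A = 34 * 0.9703 * 0.5165 = 17.0394 m^2
Step 4 — application rate: Q/A = 398.241/17.0394 = 23.37 mm/hr
Therefore the application rate along the lateral = 23.37 mm/hr.


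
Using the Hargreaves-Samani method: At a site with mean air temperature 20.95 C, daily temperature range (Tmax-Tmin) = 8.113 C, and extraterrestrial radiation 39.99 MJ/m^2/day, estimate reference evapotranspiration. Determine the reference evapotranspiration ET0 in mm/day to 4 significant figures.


Approach: apply the Hargreaves-Samani method, ET0 = 0.0023*(Tmean+17.8)*sqrt(Tmax-Tmin)*0.408*Ra.
ET0 = 0.0023*(20.95+17.8)*sqrt(8.113)*0.408*39.99 = 4.142 mm/day
Therefore the reference evapotranspiration ET0 = 4.142 mm/day.


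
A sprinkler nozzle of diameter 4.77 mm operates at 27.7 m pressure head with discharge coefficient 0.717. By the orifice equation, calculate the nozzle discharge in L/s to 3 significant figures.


Approach: apply the orifice equation, Q = Cd*A*sqrt(2*g*h), A = pi*(d/2)^2.
A = pi*(4.77e-3/2)^2 = 1.7870e-05 m^2
Q = 0.717 * 1.7870e-05 * sqrt(2*9.81*27.7) * 1000 = 0.299 L/s
Therefore the nozzle discharge = 0.299 L/s.


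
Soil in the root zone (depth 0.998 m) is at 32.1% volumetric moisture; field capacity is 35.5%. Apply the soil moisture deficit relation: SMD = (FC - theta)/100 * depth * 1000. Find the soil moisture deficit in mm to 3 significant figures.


SMD = (35.5 - 32.1)/100 * 0.998 * 1000 = 33.9 mm
Therefore the soil moisture deficit = 33.9 mm.


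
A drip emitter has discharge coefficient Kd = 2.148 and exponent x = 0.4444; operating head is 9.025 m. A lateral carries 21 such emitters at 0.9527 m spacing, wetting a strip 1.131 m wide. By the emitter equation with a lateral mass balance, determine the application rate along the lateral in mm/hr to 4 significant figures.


Approach: apply the emitter equation with a lateral mass balance, q = Kd*h^x; Q = n*q; rate = Q/(n*spacing*width).
Step 1 — single emitter flow (q = Kd*h^x):
  q = 2.148 * 9.025^0.4444 = 5.70999 L/hr
Step 2 — total lateral flow: Q = 21 * 5.70999 = 119.910 L/hr
Step 3 — wetted area: A = 21 * 0.9527 * 1.131 = 22.6276 m^2
Step 4 — application rate: Q/A = 119.910/22.6276 = 5.299 mm/hr
Therefore the application rate along the lateral = 5.299 mm/hr.


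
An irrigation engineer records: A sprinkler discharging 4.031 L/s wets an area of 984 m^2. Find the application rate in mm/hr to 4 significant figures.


Approach: apply the application rate relation, rate = (Q/A)*3600.
rate = (4.031 / 984) * 3600 = 14.75 mm/hr
Therefore the application rate = 14.75 mm/hr.


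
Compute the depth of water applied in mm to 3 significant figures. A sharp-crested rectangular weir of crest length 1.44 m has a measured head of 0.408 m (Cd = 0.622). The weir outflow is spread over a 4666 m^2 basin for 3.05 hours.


Approach: apply the rectangular weir equation with a volume-to-depth conversion, Q = (2/3)*Cd*L*sqrt(2g)*H^1.5; d = Q*t/A * 1000.
Step 1 — weir discharge:
  Q = (2/3)*0.622*1.44*sqrt(2*9.81)*0.408^1.5 = 0.68929 m^3/s
Step 2 — volume: V = 0.68929 * 3.05*3600 = 7568.4 m^3
Step 3 — depth: d = V/A * 1000 = 7568.4/4666 * 1000 = 1620 mm
Therefore the depth of water applied = 1620 mm.


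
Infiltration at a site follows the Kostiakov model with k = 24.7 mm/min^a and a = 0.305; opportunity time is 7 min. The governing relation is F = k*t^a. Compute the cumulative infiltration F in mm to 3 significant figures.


F = 24.7 * 7^0.305 = 44.7 mm
Therefore the cumulative infiltration F = 44.7 mm.


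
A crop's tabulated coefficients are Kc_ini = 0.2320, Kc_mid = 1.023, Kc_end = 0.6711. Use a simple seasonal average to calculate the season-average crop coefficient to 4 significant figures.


Approach: apply a simple seasonal average, Kc_avg = (Kc_ini + Kc_mid + Kc_end)/3.
Kc_avg = (0.2320 + 1.023 + 0.6711)/3 = 0.6420
Therefore the season-average crop coefficient = 0.6420.


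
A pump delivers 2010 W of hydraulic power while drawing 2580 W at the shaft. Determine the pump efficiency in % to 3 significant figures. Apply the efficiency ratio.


Approach: apply the efficiency ratio, eta = (P_out/P_in)*100.
eta = (2010 / 2580) * 100 = 77.9 %
Therefore the pump efficiency = 77.9 %.


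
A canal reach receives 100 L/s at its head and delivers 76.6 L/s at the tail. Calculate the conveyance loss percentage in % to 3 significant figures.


Approach: apply the conveyance loss ratio, loss% = ((Q_head - Q_tail)/Q_head)*100.
loss = ((100 - 76.6)/100)*100 = 23.4 %
Therefore the conveyance loss percentage = 23.4 %.


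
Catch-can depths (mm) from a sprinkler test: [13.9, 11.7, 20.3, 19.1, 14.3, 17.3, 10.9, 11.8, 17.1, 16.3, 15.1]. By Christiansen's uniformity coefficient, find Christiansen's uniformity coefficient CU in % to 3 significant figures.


Approach: apply Christiansen's uniformity coefficient, CU = (1 - mean_abs_deviation/mean)*100.
mean = 15.255 mm
mean |d_i - mean| = 2.5140 mm
CU = (1 - 2.5140/15.255)*100 = 83.5 %
Therefore Christiansen's uniformity coefficient CU = 83.5 %.


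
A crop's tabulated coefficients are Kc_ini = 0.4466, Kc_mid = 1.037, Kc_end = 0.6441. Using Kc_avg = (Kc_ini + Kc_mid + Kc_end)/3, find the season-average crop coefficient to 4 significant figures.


Kc_avg = (0.4466 + 1.037 + 0.6441)/3 = 0.7092
Therefore the season-average crop coefficient = 0.7092.


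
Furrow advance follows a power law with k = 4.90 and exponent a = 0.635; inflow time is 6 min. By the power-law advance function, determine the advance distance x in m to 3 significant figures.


Approach: apply the power-law advance function, x = k*t^a.
x = 4.90 * 6^0.635 = 15.3 m
Therefore the advance distance x = 15.3 m.


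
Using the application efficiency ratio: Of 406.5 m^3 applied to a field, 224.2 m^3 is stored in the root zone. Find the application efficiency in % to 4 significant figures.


Approach: apply the application efficiency ratio, Ea = (stored/applied)*100.
Ea = (224.2/406.5)*100 = 55.15 %
Therefore the application efficiency = 55.15 %.


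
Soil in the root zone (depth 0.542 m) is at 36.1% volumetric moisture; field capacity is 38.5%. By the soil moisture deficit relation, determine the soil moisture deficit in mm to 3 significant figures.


Approach: apply the soil moisture deficit relation, SMD = (FC - theta)/100 * depth * 1000.
SMD = (38.5 - 36.1)/100 * 0.542 * 1000 = 13.0 mm
Therefore the soil moisture deficit = 13.0 mm.


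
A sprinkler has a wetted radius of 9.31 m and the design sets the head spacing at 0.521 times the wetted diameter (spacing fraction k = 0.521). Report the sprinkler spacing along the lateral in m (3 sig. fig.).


Approach: apply the sprinkler spacing rule (spacing as a fraction of wetted diameter), S = k*(2*R).
S = 0.521 * (2 * 9.31) = 9.70 m
Therefore the sprinkler spacing along the lateral = 9.70 m.


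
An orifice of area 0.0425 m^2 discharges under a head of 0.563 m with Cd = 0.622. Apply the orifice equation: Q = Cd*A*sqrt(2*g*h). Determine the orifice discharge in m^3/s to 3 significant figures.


Q = 0.622 * 0.0425 * sqrt(2*9.81*0.563) = 0.0879 m^3/s
Therefore the orifice discharge = 0.0879 m^3/s.


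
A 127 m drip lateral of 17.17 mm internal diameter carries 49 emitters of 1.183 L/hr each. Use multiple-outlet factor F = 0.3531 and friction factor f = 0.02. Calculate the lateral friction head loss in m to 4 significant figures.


Approach: apply Darcy-Weisbach with the multiple-outlet F-factor, Q = n*q/(3600*1000) m^3/s; v = Q/A; hf = F*f*(L/D)*(v^2/(2g)).
Q = 49*1.183/(3600*1000) = 1.61019e-05 m^3/s
A = pi*(17.17e-3/2)^2 = 2.31542e-04 m^2, so v = Q/A = 0.0695421 m/s
hf = 0.3531*0.02*(127/0.01717)*(0.0695421^2/(2*9.81)) = 0.01288 m
Therefore the lateral friction head loss = 0.01288 m.


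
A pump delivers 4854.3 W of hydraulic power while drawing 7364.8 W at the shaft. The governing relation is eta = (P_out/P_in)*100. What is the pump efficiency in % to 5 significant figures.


eta = (4854.3 / 7364.8) * 100 = 65.912 %
Therefore the pump efficiency = 65.912 %.


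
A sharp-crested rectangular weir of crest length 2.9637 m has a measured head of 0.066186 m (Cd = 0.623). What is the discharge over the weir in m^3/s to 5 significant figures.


Approach: apply the rectangular weir equation, Q = (2/3)*Cd*L*sqrt(2g)*H^1.5.
Q = (2/3)*0.623*2.9637*sqrt(2*9.81)*0.066186^1.5 = 0.092839 m^3/s
Therefore the discharge over the weir = 0.092839 m^3/s.


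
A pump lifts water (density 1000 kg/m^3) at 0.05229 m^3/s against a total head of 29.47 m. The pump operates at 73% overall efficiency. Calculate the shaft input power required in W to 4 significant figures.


Approach: apply hydraulic power then efficiency conversion, P = rho*g*Q*H; P_in = P/eta.
Step 1 — hydraulic power (P = rho*g*Q*H):
  P = 1000 * 9.81 * 0.05229 * 29.47 = 15117.1 W
Step 2 — input power: P_in = P/eta = 15117.1 / 0.73 = 20710 W
Therefore the shaft input power required = 20710 W.


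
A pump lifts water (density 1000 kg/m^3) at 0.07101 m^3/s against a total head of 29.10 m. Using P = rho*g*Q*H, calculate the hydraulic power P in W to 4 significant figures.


P = 1000 * 9.81 * 0.07101 * 29.10 = 20270 W
Therefore the hydraulic power P = 20270 W.


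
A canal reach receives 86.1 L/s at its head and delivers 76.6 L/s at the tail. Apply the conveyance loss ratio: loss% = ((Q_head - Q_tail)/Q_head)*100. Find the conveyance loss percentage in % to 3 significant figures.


loss = ((86.1 - 76.6)/86.1)*100 = 11.0 %
Therefore the conveyance loss percentage = 11.0 %.


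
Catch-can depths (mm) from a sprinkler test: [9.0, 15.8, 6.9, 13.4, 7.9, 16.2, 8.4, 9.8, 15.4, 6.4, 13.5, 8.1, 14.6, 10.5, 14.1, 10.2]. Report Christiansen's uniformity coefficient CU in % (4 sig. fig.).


Approach: apply Christiansen's uniformity coefficient, CU = (1 - mean_abs_deviation/mean)*100.
mean = 11.2625 mm
mean |d_i - mean| = 3.02031 mm
CU = (1 - 3.02031/11.2625)*100 = 73.18 %
Therefore Christiansen's uniformity coefficient CU = 73.18 %.


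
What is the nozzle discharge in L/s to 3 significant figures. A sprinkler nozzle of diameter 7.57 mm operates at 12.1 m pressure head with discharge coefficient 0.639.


Approach: apply the orifice equation, Q = Cd*A*sqrt(2*g*h), A = pi*(d/2)^2.
A = pi*(7.57e-3/2)^2 = 4.5007e-05 m^2
Q = 0.639 * 4.5007e-05 * sqrt(2*9.81*12.1) * 1000 = 0.443 L/s
Therefore the nozzle discharge = 0.443 L/s.


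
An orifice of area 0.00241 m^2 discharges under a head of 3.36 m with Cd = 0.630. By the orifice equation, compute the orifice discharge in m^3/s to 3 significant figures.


Approach: apply the orifice equation, Q = Cd*A*sqrt(2*g*h).
Q = 0.630 * 0.00241 * sqrt(2*9.81*3.36) = 0.0123 m^3/s
Therefore the orifice discharge = 0.0123 m^3/s.


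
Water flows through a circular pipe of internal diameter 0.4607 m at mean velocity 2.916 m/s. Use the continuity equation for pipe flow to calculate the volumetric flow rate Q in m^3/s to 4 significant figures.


Approach: apply the continuity equation for pipe flow, Q = A * v with A = pi*(D/2)^2.
A = pi*(0.4607/2)^2 = 0.166696 m^2
Q = 0.166696 * 2.916 = 0.4861 m^3/s
Therefore the volumetric flow rate Q = 0.4861 m^3/s.


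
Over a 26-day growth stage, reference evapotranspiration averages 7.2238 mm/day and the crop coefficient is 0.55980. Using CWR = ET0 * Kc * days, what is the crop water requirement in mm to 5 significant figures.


CWR = 7.2238 * 0.55980 * 26 = 105.14 mm
Therefore the crop water requirement = 105.14 mm.
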